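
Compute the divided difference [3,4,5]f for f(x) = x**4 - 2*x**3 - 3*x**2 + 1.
70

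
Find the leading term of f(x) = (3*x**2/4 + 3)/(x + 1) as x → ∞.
3*x/4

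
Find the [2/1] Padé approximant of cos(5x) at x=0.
1 - 25*x**2/2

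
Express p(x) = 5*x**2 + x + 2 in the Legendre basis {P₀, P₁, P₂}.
(11/3)P₀ + P₁ + (10/3)P₂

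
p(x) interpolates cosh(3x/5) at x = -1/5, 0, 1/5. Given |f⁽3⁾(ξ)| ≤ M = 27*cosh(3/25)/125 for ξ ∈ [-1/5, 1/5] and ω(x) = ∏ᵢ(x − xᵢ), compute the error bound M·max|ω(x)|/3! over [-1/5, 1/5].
sqrt(3)*cosh(3/25)/15625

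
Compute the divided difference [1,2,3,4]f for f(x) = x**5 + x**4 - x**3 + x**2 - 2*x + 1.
74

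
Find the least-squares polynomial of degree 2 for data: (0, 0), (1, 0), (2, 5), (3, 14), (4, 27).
-4/35 + (-62/35)x + (15/7)x²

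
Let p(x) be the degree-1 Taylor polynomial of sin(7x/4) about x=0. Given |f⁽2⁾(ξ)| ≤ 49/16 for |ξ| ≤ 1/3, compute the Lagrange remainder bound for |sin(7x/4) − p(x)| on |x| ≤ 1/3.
49/288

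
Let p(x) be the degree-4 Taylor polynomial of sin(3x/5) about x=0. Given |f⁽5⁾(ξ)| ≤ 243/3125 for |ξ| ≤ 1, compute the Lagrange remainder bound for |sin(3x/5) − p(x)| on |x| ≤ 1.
81/125000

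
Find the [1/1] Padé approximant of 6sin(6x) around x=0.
36*x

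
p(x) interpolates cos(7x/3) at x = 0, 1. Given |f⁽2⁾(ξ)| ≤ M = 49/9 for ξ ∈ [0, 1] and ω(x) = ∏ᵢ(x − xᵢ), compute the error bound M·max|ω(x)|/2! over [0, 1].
49/72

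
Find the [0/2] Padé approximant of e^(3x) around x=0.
1/(9*x**2/2 - 3*x + 1)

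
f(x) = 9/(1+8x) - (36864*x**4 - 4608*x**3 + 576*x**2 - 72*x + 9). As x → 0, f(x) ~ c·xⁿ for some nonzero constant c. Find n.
5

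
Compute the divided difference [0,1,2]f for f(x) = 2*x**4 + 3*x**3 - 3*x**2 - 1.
20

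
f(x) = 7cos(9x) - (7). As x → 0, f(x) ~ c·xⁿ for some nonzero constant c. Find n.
2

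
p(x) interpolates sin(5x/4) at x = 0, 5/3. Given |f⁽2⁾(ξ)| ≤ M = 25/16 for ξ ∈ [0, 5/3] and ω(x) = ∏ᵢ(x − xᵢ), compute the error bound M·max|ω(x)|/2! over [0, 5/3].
625/1152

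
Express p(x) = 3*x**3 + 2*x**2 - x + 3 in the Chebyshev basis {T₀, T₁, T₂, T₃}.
(4)T₀ + (5/4)T₁ + T₂ + (3/4)T₃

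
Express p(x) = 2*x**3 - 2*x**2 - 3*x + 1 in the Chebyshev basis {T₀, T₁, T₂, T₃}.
(-3/2)T₁ - T₂ + (1/2)T₃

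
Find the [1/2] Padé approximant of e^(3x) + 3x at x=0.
(37*x/7 + 1)/(-3*x**2/14 - 5*x/7 + 1)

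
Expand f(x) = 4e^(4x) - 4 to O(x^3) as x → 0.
16*x + 32*x**2 + O(x**3)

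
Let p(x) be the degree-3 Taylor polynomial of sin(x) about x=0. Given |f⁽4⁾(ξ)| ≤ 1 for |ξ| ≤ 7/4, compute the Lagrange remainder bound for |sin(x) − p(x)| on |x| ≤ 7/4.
2401/6144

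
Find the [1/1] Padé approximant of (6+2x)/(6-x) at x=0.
(x/3 + 1)/(1 - x/6)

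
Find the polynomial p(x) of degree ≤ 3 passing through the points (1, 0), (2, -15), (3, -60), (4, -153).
-3*x**3 + 3*x**2 - 3*x + 3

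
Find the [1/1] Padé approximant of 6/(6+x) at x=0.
1/(x/6 + 1)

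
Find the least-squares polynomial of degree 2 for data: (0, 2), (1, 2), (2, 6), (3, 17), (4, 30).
67/35 + (-163/70)x + (33/14)x²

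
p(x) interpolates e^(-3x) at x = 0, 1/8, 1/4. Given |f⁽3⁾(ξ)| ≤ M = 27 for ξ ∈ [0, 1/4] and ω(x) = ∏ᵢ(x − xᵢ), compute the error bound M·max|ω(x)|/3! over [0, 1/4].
sqrt(3)/512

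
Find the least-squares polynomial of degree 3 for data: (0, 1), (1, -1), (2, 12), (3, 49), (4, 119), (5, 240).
5/7 + (-74/21)x + (19/28)x² + (23/12)x³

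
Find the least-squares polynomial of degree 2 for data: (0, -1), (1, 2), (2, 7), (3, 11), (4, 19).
-32/35 + (163/70)x + (9/14)x²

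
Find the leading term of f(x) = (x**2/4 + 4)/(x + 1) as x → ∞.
x/4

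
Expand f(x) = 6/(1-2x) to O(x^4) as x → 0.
6 + 12*x + 24*x**2 + 48*x**3 + O(x**4)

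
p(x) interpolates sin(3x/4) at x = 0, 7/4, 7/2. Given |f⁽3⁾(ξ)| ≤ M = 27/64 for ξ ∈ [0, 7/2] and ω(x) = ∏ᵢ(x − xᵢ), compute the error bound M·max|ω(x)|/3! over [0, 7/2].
343*sqrt(3)/4096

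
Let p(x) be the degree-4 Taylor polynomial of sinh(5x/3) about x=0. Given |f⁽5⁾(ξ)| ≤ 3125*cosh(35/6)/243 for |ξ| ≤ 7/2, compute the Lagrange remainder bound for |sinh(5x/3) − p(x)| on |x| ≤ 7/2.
10504375*cosh(35/6)/186624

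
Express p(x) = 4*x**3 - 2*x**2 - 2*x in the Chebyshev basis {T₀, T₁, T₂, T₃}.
-T₀ + T₁ - T₂ + T₃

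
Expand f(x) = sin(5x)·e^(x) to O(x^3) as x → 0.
5*x + 5*x**2 + O(x**3)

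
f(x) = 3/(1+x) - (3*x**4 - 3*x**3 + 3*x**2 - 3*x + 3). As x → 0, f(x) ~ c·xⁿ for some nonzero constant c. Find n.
5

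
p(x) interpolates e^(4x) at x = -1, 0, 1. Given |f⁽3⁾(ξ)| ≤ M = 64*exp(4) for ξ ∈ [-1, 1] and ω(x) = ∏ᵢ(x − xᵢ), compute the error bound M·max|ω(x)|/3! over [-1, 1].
64*sqrt(3)*exp(4)/27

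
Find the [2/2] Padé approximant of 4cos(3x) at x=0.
(4 - 15*x**2)/(3*x**2/4 + 1)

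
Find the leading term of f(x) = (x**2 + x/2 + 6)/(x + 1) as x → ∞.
x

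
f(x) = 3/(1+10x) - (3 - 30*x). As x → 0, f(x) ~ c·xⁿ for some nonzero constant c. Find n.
2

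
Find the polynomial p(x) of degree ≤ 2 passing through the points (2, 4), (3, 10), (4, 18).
x**2 + x - 2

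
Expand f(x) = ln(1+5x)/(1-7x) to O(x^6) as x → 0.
5*x + 45*x**2/2 + 1195*x**3/6 + 14855*x**4/12 + 111485*x**5/12 + O(x**6)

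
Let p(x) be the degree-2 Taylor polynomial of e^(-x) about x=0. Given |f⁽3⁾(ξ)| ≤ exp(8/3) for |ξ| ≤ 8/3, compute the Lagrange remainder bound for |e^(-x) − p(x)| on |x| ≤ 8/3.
256*exp(8/3)/81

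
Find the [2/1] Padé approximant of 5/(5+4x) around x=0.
1/(4*x/5 + 1)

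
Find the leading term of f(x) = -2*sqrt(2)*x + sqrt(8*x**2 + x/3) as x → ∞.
sqrt(2)/24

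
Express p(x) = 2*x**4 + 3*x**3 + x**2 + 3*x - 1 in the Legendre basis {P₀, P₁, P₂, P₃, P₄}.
(-4/15)P₀ + (24/5)P₁ + (38/21)P₂ + (6/5)P₃ + (16/35)P₄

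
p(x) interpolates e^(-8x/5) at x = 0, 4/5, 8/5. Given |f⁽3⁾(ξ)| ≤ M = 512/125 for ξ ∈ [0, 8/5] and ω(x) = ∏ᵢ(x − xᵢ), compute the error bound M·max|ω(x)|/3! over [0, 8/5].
32768*sqrt(3)/421875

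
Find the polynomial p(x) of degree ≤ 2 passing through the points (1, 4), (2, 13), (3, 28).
3*x**2 + 1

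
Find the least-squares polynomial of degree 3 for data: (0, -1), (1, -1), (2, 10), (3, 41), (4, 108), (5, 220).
-19/18 + (-59/108)x + (-41/36)x² + (109/54)x³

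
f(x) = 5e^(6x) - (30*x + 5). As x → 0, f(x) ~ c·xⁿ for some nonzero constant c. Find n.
2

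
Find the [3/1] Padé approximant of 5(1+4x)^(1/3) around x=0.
(-320*x**3/81 + 80*x**2/9 + 20*x + 5)/(8*x/3 + 1)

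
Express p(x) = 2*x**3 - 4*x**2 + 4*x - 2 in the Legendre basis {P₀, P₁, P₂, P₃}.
(-10/3)P₀ + (26/5)P₁ + (-8/3)P₂ + (4/5)P₃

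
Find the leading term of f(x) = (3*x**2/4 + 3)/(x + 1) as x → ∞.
3*x/4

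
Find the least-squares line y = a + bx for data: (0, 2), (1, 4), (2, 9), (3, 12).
a = 3/2, b = 7/2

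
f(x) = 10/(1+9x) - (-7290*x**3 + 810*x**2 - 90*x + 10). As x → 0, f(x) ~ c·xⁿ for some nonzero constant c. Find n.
4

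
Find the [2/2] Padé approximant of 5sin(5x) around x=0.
25*x/(25*x**2/6 + 1)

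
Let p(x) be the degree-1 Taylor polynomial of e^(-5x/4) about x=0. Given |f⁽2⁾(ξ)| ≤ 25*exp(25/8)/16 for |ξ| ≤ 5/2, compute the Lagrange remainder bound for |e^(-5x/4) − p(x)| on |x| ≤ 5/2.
625*exp(25/8)/128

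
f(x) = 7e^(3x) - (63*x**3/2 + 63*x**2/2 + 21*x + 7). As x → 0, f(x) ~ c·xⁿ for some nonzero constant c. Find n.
4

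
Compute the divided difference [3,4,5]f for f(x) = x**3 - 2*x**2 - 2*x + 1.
10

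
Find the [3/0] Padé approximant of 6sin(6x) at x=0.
-216*x**3 + 36*x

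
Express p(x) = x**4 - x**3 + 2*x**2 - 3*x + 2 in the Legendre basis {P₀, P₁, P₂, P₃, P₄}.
(43/15)P₀ + (-18/5)P₁ + (40/21)P₂ + (-2/5)P₃ + (8/35)P₄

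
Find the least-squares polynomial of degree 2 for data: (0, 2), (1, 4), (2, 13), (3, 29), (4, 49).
61/35 + (-27/70)x + (43/14)x²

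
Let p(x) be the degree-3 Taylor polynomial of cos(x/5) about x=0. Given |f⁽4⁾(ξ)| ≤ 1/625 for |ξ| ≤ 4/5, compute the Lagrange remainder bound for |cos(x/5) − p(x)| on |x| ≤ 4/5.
32/1171875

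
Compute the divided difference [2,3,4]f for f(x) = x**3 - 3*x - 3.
9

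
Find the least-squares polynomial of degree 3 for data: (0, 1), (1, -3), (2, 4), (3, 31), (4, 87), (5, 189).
47/63 + (-1457/378)x + (-67/63)x² + (101/54)x³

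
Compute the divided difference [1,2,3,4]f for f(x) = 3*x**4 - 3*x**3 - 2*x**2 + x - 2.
27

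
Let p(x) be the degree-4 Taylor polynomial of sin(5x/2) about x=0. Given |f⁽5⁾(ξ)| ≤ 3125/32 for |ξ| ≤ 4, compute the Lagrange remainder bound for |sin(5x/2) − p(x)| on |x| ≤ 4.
2500/3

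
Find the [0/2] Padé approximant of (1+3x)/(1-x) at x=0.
1/(12*x**2 - 4*x + 1)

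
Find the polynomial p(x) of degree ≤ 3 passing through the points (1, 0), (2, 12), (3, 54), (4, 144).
3*x**3 - 3*x**2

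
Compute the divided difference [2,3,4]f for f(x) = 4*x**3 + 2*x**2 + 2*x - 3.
38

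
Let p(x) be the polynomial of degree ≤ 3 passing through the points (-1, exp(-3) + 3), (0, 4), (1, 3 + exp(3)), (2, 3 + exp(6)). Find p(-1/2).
(5 + (-5*exp(3) + 63 + exp(6))*exp(3))*exp(-3)/16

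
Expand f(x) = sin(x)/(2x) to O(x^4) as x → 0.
1/2 - x**2/12 + O(x**4)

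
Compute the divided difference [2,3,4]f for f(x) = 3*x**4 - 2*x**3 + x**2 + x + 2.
148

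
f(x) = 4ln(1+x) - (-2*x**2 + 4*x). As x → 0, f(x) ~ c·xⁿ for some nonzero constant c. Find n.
3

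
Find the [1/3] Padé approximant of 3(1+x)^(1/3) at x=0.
(5*x/2 + 3)/(x**3/81 - x**2/18 + x/2 + 1)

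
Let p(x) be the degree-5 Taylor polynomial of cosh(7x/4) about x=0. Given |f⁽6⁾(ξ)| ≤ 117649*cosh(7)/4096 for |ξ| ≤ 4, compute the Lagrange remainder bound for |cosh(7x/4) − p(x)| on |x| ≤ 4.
117649*cosh(7)/720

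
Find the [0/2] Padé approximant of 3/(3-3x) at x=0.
1/(1 - x)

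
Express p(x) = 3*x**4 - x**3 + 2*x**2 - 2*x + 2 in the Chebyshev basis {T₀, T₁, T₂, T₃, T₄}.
(33/8)T₀ + (-11/4)T₁ + (5/2)T₂ + (-1/4)T₃ + (3/8)T₄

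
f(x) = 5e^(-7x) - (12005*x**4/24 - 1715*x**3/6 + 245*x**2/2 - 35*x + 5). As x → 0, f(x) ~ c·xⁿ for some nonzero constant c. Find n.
5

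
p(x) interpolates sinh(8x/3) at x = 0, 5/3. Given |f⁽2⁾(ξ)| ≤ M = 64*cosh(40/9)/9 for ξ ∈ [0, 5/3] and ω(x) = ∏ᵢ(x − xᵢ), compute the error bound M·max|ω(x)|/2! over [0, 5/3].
200*cosh(40/9)/81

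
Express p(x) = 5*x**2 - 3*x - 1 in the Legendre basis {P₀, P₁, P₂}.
(2/3)P₀ + (-3)P₁ + (10/3)P₂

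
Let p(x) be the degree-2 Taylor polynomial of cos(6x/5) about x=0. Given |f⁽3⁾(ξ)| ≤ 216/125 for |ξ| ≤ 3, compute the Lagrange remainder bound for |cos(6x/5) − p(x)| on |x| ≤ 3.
972/125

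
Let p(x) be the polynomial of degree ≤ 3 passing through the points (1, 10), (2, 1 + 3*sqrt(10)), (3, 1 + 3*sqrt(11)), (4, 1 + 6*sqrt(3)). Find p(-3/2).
-1485*sqrt(10)/16 - 315*sqrt(3)/8 + 2095/16 + 1155*sqrt(11)/16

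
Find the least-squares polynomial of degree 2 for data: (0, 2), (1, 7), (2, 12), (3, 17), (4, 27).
17/7 + (22/7)x + (5/7)x²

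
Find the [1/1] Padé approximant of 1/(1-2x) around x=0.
1/(1 - 2*x)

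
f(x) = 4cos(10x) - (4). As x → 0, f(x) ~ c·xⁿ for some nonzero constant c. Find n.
2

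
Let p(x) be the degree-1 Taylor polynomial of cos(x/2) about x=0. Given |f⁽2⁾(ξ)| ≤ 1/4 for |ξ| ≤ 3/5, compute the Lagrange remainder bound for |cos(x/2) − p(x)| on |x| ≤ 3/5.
9/200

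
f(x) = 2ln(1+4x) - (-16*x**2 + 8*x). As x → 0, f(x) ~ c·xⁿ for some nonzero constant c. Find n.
3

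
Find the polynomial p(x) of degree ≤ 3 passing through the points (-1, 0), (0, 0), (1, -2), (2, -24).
-3*x**3 - x**2 + 2*x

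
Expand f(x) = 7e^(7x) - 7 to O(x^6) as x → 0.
49*x + 343*x**2/2 + 2401*x**3/6 + 16807*x**4/24 + 117649*x**5/120 + O(x**6)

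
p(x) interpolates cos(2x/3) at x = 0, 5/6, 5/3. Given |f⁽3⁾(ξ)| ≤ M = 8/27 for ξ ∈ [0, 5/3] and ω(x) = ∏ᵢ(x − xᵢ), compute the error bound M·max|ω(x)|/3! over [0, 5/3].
125*sqrt(3)/19683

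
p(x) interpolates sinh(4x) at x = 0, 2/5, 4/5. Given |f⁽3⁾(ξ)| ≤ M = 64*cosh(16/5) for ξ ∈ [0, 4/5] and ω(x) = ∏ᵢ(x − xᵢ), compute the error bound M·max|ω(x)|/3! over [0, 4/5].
512*sqrt(3)*cosh(16/5)/3375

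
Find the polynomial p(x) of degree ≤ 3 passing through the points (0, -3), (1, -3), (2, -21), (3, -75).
-3*x**3 + 3*x - 3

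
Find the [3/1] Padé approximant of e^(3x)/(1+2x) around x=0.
(171*x**3/8 + 45*x**2/4 + 39*x/4 + 1)/(35*x/4 + 1)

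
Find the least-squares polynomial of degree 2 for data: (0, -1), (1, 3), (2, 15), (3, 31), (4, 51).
-51/35 + (102/35)x + (18/7)x²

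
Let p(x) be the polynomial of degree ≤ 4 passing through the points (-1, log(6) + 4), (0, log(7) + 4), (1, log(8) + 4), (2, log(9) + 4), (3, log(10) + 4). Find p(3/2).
log(4*15**(123/128)*2**(3/32)*7**(27/32)/35) + 4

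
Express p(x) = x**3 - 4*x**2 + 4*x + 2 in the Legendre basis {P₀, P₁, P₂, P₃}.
(2/3)P₀ + (23/5)P₁ + (-8/3)P₂ + (2/5)P₃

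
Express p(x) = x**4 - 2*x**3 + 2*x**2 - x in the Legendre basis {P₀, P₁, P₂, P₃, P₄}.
(13/15)P₀ + (-11/5)P₁ + (40/21)P₂ + (-4/5)P₃ + (8/35)P₄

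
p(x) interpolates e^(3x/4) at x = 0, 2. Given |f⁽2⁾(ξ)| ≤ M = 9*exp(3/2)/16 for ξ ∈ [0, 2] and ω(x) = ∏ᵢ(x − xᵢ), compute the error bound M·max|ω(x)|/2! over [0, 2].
9*exp(3/2)/32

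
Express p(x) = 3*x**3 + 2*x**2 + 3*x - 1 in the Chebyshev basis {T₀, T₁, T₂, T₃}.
(21/4)T₁ + T₂ + (3/4)T₃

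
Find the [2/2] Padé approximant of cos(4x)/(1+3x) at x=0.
(-56*x**2/3 + 4*x + 1)/(4*x**2/3 + 7*x + 1)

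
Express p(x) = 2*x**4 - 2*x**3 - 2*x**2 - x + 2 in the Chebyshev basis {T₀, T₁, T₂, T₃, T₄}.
(7/4)T₀ + (-5/2)T₁ + (-1/2)T₃ + (1/4)T₄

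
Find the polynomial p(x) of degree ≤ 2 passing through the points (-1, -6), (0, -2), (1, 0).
-x**2 + 3*x - 2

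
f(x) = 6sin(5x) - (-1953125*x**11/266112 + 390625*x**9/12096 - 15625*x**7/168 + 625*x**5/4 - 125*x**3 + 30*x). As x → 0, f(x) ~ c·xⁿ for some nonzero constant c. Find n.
13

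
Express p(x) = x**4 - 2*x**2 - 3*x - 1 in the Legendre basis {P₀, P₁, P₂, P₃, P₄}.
(-22/15)P₀ + (-3)P₁ + (-16/21)P₂ + (8/35)P₄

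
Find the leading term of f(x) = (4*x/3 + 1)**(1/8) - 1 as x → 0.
x/6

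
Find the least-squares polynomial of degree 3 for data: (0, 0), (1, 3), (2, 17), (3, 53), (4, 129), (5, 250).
17/126 + (859/756)x + (-149/252)x² + (56/27)x³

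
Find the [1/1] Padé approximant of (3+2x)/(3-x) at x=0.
(2*x/3 + 1)/(1 - x/3)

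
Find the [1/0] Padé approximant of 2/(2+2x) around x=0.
1 - x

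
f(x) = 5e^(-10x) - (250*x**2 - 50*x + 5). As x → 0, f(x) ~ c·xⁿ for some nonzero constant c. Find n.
3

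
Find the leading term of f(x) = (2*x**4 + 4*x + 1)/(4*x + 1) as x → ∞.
x**3/2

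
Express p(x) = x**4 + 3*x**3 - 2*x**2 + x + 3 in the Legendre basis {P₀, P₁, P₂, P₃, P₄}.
(38/15)P₀ + (14/5)P₁ + (-16/21)P₂ + (6/5)P₃ + (8/35)P₄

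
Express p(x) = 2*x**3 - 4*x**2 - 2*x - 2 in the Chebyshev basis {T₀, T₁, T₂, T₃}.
(-4)T₀ + (-1/2)T₁ + (-2)T₂ + (1/2)T₃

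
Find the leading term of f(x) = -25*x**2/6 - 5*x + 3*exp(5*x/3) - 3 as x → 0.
125*x**3/54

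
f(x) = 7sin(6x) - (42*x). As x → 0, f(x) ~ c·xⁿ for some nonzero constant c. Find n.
3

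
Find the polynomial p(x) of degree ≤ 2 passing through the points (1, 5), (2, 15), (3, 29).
2*x**2 + 4*x - 1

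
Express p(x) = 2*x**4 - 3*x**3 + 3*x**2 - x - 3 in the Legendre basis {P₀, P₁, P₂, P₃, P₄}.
(-8/5)P₀ + (-14/5)P₁ + (22/7)P₂ + (-6/5)P₃ + (16/35)P₄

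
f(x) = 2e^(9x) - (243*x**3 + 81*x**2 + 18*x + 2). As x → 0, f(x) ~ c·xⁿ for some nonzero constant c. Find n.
4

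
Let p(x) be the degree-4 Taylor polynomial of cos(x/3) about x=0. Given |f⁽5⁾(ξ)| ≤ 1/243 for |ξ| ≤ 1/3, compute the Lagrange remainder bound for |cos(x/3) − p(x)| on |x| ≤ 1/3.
1/7085880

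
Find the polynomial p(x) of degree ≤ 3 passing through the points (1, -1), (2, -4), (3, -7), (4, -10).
2 - 3*x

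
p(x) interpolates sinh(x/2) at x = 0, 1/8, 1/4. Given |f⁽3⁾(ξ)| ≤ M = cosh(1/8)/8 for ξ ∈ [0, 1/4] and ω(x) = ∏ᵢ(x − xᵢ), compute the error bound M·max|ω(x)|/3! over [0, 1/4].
sqrt(3)*cosh(1/8)/110592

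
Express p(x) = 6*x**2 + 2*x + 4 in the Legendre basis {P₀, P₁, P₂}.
(6)P₀ + (2)P₁ + (4)P₂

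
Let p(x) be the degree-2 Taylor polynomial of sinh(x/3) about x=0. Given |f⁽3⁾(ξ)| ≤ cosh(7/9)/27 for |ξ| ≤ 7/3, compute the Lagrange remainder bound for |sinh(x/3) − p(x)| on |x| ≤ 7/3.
343*cosh(7/9)/4374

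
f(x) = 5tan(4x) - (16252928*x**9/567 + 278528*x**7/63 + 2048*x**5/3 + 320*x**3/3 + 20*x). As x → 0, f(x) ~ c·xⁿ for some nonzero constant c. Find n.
11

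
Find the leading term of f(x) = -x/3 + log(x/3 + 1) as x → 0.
-x**2/18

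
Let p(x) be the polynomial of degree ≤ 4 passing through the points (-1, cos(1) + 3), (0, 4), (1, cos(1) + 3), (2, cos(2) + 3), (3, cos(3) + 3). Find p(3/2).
15*cos(2)/32 - 5*cos(3)/128 + 93*cos(1)/128 + 91/32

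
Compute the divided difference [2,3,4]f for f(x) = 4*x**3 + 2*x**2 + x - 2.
38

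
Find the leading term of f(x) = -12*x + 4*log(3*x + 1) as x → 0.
-18*x**2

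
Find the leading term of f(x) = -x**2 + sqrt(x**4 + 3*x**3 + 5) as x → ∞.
3*x/2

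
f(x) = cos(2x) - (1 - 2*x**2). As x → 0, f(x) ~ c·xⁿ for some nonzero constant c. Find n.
4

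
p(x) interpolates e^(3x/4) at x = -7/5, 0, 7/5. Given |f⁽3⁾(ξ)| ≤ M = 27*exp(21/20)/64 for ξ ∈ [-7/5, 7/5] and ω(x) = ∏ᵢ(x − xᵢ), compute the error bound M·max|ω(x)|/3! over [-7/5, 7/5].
343*sqrt(3)*exp(21/20)/8000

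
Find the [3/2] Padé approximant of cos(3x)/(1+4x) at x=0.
(441*x**3/23 - 441*x**2/92 - 4*x + 1)/(1 - 1499*x**2/92)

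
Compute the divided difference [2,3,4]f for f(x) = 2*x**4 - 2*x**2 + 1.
108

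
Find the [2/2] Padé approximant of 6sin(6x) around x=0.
36*x/(6*x**2 + 1)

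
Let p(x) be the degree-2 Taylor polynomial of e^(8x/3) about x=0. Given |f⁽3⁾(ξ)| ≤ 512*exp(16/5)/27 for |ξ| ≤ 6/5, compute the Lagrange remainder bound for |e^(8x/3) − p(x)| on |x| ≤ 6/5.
2048*exp(16/5)/375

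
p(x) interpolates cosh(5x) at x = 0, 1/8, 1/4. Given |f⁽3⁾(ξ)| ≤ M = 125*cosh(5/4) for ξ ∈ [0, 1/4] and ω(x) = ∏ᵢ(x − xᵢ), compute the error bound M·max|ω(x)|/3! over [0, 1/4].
125*sqrt(3)*cosh(5/4)/13824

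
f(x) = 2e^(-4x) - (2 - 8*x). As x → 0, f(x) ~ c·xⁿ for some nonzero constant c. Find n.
2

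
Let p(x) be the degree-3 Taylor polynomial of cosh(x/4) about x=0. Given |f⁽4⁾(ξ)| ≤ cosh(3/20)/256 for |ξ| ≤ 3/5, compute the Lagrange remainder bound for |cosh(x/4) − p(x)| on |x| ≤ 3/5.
27*cosh(3/20)/1280000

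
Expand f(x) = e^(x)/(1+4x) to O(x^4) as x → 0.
1 - 3*x + 25*x**2/2 - 299*x**3/6 + O(x**4)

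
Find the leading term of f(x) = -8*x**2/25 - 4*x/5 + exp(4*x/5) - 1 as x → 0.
32*x**3/375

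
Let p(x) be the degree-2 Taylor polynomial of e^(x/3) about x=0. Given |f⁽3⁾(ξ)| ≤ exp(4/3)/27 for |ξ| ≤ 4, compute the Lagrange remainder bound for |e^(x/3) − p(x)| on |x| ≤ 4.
32*exp(4/3)/81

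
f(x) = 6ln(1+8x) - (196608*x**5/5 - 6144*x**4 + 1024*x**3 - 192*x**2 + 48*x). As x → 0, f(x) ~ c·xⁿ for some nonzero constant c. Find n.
6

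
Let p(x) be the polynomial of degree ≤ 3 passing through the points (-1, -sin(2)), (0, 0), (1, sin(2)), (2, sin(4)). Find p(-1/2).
-5*sin(2)/8 + sin(4)/16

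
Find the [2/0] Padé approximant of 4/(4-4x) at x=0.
x**2 + x + 1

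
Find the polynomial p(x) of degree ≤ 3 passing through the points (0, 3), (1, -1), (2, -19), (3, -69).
-3*x**3 + 2*x**2 - 3*x + 3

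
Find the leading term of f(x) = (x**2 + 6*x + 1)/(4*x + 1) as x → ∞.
x/4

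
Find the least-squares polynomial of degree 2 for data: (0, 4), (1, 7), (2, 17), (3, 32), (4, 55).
141/35 + (-11/70)x + (45/14)x²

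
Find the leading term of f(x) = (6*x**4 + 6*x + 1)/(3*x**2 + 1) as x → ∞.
2*x**2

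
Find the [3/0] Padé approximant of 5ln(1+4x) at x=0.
20*x*(16*x**2 - 6*x + 3)/3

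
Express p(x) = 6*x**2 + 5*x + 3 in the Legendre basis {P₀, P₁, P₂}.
(5)P₀ + (5)P₁ + (4)P₂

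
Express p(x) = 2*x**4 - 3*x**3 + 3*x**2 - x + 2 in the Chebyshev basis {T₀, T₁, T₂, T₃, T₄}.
(17/4)T₀ + (-13/4)T₁ + (5/2)T₂ + (-3/4)T₃ + (1/4)T₄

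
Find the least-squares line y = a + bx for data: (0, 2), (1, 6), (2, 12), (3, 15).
a = 2, b = 9/2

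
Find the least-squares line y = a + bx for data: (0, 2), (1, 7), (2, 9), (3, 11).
a = 29/10, b = 29/10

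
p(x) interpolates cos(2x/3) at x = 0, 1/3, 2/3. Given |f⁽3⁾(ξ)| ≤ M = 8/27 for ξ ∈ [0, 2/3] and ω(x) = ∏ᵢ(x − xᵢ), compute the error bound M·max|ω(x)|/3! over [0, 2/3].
8*sqrt(3)/19683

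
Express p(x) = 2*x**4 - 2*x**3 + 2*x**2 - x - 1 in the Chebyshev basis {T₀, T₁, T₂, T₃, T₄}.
(3/4)T₀ + (-5/2)T₁ + (2)T₂ + (-1/2)T₃ + (1/4)T₄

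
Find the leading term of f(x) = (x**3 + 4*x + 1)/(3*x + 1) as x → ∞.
x**2/3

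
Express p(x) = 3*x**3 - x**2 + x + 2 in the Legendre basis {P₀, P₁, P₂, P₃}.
(5/3)P₀ + (14/5)P₁ + (-2/3)P₂ + (6/5)P₃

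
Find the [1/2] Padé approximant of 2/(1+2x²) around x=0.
2/(2*x**2 + 1)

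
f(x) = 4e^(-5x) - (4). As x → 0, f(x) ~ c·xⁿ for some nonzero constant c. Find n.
1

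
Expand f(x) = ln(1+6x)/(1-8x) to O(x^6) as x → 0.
6*x + 30*x**2 + 312*x**3 + 2172*x**4 + 94656*x**5/5 + O(x**6)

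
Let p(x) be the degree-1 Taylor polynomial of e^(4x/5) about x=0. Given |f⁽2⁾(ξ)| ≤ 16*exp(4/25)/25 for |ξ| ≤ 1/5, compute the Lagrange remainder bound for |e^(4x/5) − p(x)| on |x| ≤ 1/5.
8*exp(4/25)/625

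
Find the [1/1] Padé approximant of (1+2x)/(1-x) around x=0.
(2*x + 1)/(1 - x)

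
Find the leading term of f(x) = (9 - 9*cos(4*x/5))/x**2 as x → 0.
72/25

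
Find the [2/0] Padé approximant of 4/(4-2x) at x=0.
x**2/4 + x/2 + 1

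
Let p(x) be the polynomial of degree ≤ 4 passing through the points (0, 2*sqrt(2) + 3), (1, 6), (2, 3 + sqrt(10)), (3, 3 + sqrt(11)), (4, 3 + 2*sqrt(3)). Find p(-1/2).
-219/32 - 45*sqrt(11)/32 + 35*sqrt(3)/64 + 315*sqrt(2)/64 + 189*sqrt(10)/64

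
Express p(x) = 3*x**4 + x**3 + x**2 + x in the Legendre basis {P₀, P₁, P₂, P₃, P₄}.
(14/15)P₀ + (8/5)P₁ + (50/21)P₂ + (2/5)P₃ + (24/35)P₄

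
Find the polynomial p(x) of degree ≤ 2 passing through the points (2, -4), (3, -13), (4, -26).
-2*x**2 + x + 2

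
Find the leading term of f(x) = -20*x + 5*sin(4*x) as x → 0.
-160*x**3/3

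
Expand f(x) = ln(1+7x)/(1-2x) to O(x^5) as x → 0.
7*x - 21*x**2/2 + 280*x**3/3 - 4963*x**4/12 + O(x**5)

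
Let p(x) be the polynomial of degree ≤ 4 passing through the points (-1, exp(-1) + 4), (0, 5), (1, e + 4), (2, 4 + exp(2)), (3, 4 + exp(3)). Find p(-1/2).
(35 + e*(-70*e - 5*exp(3) + 28*exp(2) + 652))*exp(-1)/128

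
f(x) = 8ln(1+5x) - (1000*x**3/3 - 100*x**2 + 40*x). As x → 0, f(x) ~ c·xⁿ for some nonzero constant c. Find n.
4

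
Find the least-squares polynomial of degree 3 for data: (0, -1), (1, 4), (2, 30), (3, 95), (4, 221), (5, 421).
-55/63 + (-1/27)x + (395/252)x² + (331/108)x³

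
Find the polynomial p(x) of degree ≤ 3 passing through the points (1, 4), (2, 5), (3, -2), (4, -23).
-x**3 + 2*x**2 + 2*x + 1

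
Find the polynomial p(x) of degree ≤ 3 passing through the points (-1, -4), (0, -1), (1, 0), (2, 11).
2*x**3 - x**2 - 1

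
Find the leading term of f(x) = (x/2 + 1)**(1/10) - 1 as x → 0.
x/20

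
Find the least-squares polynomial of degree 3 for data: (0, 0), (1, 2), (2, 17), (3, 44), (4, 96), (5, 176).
-5/21 + (25/63)x + (71/42)x² + (19/18)x³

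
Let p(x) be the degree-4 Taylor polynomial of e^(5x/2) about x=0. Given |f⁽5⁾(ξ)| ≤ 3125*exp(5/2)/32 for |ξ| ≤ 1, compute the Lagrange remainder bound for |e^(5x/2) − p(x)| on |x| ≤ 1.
625*exp(5/2)/768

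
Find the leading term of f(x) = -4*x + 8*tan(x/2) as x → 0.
x**3/3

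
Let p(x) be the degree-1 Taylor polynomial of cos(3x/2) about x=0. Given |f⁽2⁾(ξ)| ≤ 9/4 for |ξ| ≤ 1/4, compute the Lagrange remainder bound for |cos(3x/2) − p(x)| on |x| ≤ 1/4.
9/128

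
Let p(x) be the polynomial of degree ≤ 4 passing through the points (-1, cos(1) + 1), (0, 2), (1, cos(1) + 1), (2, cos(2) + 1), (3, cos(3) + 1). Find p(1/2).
3*cos(3)/128 - 5*cos(2)/32 + 85*cos(1)/128 + 47/32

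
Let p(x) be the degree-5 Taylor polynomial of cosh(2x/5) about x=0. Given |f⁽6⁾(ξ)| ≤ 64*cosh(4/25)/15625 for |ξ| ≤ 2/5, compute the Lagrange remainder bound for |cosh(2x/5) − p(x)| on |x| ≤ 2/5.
256*cosh(4/25)/10986328125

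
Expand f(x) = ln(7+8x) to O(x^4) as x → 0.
log(7) + 8*x/7 - 32*x**2/49 + 512*x**3/1029 + O(x**4)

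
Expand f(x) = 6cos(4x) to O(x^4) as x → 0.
6 - 48*x**2 + O(x**4)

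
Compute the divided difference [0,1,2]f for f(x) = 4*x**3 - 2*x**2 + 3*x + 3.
10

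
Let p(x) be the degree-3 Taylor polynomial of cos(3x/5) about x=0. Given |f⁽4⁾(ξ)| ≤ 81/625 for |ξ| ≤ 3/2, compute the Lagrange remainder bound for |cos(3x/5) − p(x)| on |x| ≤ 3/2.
2187/80000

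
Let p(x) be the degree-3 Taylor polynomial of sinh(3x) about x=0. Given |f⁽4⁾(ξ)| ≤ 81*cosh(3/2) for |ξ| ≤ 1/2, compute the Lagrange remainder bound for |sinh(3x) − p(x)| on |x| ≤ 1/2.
27*cosh(3/2)/128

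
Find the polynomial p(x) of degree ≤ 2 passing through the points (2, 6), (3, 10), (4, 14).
4*x - 2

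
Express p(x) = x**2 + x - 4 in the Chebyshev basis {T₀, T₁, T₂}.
(-7/2)T₀ + T₁ + (1/2)T₂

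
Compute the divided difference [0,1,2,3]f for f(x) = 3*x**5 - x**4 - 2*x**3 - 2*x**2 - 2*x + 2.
67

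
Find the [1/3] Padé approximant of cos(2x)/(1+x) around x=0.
(1 - 5*x/3)/(-4*x**3/3 + x**2/3 - 2*x/3 + 1)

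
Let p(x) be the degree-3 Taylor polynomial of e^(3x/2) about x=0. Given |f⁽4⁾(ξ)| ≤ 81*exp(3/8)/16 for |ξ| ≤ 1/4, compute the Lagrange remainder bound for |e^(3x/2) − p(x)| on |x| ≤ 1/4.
27*exp(3/8)/32768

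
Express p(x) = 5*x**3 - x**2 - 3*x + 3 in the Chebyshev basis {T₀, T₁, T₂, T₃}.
(5/2)T₀ + (3/4)T₁ + (-1/2)T₂ + (5/4)T₃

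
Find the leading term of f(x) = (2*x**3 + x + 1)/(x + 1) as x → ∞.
2*x**2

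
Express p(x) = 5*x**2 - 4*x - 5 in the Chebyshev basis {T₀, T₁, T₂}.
(-5/2)T₀ + (-4)T₁ + (5/2)T₂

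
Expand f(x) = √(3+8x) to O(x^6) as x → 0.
sqrt(3) + 4*sqrt(3)*x/3 - 8*sqrt(3)*x**2/9 + 32*sqrt(3)*x**3/27 - 160*sqrt(3)*x**4/81 + 896*sqrt(3)*x**5/243 + O(x**6)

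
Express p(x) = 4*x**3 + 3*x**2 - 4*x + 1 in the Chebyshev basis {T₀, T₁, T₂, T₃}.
(5/2)T₀ - T₁ + (3/2)T₂ + T₃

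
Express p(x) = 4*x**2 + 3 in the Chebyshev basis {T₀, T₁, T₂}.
(5)T₀ + (2)T₂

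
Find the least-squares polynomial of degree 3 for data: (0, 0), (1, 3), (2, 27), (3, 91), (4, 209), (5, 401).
1/126 + (-241/108)x + (143/63)x² + (307/108)x³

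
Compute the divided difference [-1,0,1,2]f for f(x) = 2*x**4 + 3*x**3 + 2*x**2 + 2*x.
7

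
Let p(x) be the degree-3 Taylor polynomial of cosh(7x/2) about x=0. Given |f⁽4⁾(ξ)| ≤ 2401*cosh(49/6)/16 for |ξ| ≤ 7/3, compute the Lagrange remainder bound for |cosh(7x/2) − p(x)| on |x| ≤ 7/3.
5764801*cosh(49/6)/31104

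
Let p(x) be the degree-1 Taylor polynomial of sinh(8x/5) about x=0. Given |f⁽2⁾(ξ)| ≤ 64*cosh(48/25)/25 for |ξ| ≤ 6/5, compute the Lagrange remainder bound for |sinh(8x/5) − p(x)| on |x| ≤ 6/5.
1152*cosh(48/25)/625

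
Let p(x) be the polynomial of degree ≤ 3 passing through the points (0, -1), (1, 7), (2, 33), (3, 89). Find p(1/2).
3/2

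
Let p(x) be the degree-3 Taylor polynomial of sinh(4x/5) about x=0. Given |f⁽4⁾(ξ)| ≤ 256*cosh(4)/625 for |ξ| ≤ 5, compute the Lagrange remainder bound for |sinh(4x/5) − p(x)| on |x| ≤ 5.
32*cosh(4)/3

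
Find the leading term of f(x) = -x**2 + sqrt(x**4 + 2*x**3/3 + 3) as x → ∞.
x/3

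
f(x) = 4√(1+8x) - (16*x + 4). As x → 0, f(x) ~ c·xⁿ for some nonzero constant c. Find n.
2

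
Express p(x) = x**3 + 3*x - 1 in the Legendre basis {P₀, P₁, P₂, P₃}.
-P₀ + (18/5)P₁ + (2/5)P₃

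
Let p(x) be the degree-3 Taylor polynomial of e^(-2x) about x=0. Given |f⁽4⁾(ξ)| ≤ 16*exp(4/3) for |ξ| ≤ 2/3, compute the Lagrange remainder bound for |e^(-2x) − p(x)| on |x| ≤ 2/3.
32*exp(4/3)/243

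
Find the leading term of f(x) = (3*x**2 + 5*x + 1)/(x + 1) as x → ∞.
3*x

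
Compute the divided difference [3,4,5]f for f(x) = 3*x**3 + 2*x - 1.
36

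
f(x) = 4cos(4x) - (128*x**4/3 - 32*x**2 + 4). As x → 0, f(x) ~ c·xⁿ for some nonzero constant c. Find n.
6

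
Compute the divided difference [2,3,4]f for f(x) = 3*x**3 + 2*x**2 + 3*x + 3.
29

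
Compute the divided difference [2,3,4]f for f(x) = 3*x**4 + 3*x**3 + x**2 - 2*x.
193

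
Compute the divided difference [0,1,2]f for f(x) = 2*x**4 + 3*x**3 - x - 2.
23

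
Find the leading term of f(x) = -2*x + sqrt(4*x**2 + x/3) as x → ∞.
1/12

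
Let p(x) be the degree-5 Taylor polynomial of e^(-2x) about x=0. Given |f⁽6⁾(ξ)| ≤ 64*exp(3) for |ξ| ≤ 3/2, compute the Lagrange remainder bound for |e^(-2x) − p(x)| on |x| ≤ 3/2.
81*exp(3)/80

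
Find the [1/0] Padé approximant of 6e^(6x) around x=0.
36*x + 6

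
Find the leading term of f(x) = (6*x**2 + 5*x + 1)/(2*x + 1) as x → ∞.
3*x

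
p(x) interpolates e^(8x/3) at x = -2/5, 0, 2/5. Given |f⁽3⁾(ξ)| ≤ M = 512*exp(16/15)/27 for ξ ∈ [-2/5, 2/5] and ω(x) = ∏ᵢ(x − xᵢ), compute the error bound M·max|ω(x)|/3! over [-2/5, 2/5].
4096*sqrt(3)*exp(16/15)/91125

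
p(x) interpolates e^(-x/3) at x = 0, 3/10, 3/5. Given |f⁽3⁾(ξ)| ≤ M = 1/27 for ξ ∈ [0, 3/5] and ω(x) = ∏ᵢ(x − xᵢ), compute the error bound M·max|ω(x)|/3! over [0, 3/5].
sqrt(3)/27000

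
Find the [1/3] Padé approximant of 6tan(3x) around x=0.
18*x/(1 - 3*x**2)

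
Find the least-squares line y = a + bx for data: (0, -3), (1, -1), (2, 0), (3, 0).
a = -5/2, b = 1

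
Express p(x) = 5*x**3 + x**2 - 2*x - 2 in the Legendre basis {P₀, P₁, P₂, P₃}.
(-5/3)P₀ + P₁ + (2/3)P₂ + (2)P₃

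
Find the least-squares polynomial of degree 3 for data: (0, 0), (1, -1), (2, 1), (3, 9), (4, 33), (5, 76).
-1/18 + (49/108)x + (-77/36)x² + (55/54)x³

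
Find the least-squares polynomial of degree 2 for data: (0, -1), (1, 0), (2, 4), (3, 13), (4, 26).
-6/7 + (-111/70)x + (29/14)x²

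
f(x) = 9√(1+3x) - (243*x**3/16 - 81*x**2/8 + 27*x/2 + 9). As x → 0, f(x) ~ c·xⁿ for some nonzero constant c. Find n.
4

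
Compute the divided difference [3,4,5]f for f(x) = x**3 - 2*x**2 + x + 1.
10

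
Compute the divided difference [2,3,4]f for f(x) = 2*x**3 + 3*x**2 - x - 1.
21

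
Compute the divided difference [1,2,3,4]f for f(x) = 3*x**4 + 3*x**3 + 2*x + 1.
33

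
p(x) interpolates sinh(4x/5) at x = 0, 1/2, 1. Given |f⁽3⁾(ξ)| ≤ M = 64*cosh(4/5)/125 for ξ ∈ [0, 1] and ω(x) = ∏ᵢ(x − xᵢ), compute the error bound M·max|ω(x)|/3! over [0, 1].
8*sqrt(3)*cosh(4/5)/3375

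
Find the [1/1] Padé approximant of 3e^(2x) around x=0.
(3*x + 3)/(1 - x)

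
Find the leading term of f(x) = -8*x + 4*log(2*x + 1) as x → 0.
-8*x**2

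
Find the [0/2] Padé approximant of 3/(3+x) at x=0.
1/(x/3 + 1)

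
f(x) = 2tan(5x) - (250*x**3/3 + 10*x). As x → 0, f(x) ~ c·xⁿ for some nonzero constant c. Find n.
5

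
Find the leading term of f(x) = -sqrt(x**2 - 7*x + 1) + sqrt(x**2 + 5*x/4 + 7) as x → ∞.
33/8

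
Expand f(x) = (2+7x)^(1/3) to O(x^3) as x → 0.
2**(1/3) + 7*2**(1/3)*x/6 - 49*2**(1/3)*x**2/36 + O(x**3)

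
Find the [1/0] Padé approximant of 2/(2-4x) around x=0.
2*x + 1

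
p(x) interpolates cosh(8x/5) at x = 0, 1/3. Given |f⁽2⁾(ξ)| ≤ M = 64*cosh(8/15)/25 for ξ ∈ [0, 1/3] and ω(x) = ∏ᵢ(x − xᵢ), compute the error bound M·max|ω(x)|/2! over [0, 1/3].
8*cosh(8/15)/225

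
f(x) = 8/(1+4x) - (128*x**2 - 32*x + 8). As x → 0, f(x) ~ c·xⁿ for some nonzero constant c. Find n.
3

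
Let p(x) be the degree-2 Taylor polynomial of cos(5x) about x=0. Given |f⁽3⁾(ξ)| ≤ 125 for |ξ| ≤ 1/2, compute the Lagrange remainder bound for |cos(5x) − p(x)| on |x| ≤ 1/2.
125/48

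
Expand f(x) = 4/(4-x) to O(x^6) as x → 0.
1 + x/4 + x**2/16 + x**3/64 + x**4/256 + x**5/1024 + O(x**6)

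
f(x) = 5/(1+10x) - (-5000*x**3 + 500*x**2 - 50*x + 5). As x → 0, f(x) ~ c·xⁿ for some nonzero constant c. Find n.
4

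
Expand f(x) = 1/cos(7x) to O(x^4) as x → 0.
1 + 49*x**2/2 + O(x**4)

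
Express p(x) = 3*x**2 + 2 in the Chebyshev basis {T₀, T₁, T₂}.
(7/2)T₀ + (3/2)T₂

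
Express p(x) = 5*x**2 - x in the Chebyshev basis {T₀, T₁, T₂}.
(5/2)T₀ - T₁ + (5/2)T₂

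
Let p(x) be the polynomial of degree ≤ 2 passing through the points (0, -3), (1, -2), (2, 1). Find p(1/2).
-11/4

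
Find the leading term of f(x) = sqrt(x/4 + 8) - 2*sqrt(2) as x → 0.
sqrt(2)*x/32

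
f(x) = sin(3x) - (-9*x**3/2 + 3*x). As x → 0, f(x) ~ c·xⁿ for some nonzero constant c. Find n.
5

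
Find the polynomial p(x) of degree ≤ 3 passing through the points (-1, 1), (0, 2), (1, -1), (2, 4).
2*x**3 - 2*x**2 - 3*x + 2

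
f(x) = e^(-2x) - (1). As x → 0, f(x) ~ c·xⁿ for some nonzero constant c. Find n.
1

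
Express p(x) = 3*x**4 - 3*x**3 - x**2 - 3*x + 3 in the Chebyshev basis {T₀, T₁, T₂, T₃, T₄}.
(29/8)T₀ + (-21/4)T₁ + T₂ + (-3/4)T₃ + (3/8)T₄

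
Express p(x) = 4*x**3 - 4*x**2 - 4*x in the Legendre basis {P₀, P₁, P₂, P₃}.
(-4/3)P₀ + (-8/5)P₁ + (-8/3)P₂ + (8/5)P₃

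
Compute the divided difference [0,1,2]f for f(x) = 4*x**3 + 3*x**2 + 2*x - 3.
15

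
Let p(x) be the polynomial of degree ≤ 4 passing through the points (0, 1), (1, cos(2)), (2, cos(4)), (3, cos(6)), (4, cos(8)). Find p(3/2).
45*cos(4)/64 + 15*cos(2)/32 - 5*cos(6)/32 - 5/128 + 3*cos(8)/128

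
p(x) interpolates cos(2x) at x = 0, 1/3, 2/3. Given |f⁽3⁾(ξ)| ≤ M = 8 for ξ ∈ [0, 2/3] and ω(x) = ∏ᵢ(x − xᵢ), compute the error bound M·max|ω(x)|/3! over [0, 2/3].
8*sqrt(3)/729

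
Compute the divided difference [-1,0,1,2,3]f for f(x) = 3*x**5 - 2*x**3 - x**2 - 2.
15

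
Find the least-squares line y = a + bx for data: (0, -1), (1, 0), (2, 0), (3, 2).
a = -11/10, b = 9/10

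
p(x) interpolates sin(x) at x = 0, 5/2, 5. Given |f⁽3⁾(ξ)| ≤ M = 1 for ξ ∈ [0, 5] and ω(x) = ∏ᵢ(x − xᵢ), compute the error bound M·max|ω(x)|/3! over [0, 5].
125*sqrt(3)/216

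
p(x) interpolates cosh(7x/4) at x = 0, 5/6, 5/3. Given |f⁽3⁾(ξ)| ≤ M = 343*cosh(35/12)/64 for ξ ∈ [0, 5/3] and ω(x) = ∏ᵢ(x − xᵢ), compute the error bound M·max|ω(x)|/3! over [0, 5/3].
42875*sqrt(3)*cosh(35/12)/373248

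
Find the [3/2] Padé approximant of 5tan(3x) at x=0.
(-9*x**3 + 15*x)/(1 - 18*x**2/5)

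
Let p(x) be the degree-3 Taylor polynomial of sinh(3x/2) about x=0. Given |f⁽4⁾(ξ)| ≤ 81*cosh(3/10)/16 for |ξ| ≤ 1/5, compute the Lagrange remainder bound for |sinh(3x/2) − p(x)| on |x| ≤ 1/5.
27*cosh(3/10)/80000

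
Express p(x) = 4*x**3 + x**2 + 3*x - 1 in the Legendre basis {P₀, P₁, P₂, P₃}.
(-2/3)P₀ + (27/5)P₁ + (2/3)P₂ + (8/5)P₃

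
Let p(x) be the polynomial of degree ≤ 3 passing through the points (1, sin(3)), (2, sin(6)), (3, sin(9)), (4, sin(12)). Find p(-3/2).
231*sin(3)/16 - 105*sin(12)/16 - 495*sin(6)/16 + 385*sin(9)/16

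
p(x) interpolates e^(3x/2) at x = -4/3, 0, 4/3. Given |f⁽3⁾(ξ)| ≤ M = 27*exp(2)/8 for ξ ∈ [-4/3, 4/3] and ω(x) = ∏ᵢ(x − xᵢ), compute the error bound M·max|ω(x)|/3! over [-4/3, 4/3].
8*sqrt(3)*exp(2)/27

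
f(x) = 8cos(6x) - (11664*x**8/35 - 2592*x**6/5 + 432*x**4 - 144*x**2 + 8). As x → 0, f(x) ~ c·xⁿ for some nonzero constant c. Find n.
10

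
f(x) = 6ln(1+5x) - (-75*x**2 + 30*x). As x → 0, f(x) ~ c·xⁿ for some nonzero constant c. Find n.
3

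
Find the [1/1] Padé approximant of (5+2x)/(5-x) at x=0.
(2*x/5 + 1)/(1 - x/5)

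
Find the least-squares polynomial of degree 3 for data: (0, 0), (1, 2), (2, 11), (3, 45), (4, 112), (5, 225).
5/21 + (1/18)x + (-97/84)x² + (73/36)x³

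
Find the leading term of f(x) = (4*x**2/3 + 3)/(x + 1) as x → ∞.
4*x/3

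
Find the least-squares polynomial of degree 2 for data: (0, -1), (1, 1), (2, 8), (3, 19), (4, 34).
-39/35 + (8/35)x + (15/7)x²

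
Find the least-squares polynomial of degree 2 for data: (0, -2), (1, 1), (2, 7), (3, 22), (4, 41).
-61/35 + (-71/70)x + (41/14)x²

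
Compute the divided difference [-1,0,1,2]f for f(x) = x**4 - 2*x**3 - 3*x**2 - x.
0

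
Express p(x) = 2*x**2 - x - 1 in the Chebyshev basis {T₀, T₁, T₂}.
-T₁ + T₂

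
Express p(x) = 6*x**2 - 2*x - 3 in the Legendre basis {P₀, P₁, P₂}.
-P₀ + (-2)P₁ + (4)P₂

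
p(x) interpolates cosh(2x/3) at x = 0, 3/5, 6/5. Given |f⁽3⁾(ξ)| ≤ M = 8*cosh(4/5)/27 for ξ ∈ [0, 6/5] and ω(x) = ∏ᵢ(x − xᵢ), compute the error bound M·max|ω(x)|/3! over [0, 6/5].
8*sqrt(3)*cosh(4/5)/3375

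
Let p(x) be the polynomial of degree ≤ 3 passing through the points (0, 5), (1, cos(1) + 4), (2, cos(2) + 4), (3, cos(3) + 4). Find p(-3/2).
-189*cos(1)/16 + 135*cos(2)/16 - 35*cos(3)/16 + 169/16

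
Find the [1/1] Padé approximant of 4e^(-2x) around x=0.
(4 - 4*x)/(x + 1)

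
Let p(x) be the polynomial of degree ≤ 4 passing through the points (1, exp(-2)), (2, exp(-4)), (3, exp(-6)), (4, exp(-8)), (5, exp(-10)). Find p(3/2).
(-70*exp(4) - 5 + 28*exp(2) + 140*exp(6) + 35*exp(8))*exp(-10)/128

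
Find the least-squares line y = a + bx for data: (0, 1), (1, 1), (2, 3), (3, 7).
a = 0, b = 2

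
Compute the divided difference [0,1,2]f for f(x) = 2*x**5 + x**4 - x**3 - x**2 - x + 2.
33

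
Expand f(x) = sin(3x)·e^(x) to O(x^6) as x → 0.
3*x + 3*x**2 - 3*x**3 - 4*x**4 - x**5/10 + O(x**6)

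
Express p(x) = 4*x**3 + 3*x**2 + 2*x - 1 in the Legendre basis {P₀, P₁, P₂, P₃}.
(22/5)P₁ + (2)P₂ + (8/5)P₃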